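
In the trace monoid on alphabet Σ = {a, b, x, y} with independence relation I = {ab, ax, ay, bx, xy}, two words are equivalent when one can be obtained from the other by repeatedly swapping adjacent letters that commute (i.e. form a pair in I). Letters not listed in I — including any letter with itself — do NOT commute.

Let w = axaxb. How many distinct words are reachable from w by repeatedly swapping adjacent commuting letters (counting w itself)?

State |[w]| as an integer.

30

0(a) covers ∅
1(x) covers ∅
2(a) covers 0:a
3(x) covers 1:x
4(b) covers ∅
floor of heap: 0:a, 1:x, 4:b
completions by unplaced set U, small U first (add the entries for U minus each lowest piece of U):
  |U|=1: {2}:1  {3}:1  {4}:1
  |U|=2: {0,2}:1  {1,3}:1  {2,3}:2  {2,4}:2  {3,4}:2
  |U|=3: {0,2,3}:3  {0,2,4}:3  {1,2,3}:3  {1,3,4}:3  {2,3,4}:6
  start at 0(a): 12
  start at 1(x): 12
  start at 4(b): 6
sum over floor = 30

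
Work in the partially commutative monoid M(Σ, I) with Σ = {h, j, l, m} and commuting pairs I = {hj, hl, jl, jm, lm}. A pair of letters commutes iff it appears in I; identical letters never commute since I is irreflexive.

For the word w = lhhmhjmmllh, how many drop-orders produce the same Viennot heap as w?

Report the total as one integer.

drop 0:l onto floor
drop 1:h onto floor
drop 2:h onto {1:h}
drop 3:m onto {2:h}
drop 4:h onto {3:m}
drop 5:j onto floor
drop 6:m onto {4:h}
drop 7:m onto {6:m}
drop 8:l onto {0:l}
drop 9:l onto {8:l}
drop 10:h onto {7:m}
ground layer = {0:l, 1:h, 5:j}
drop-orders for the pieces not yet dropped (sum over which currently-grounded one goes next):
  1 to go: {5} 1  {9} 1  {10} 1
  2 to go: {5,9} 2  {5,10} 2  {7,10} 1  {8,9} 1  {9,10} 2
  3 to go: {0,8,9} 1  {5,7,10} 3  {5,8,9} 3  {5,9,10} 6  {6,7,10} 1  {7,9,10} 3  {8,9,10} 3
  4 to go: {0,5,8,9} 4  {0,8,9,10} 4  {4,6,7,10} 1  {5,6,7,10} 4  {5,7,9,10} 12  {5,8,9,10} 12  {6,7,9,10} 4  {7,8,9,10} 6
  5 to go: {0,5,8,9,10} 20  {0,7,8,9,10} 10  {3,4,6,7,10} 1  {4,5,6,7,10} 5  {4,6,7,9,10} 5  {5,6,7,9,10} 20  {5,7,8,9,10} 30  {6,7,8,9,10} 10
  6 to go: {0,5,7,8,9,10} 60  {0,6,7,8,9,10} 20  {2,3,4,6,7,10} 1  {3,4,5,6,7,10} 6  {3,4,6,7,9,10} 6  {4,5,6,7,9,10} 30  {4,6,7,8,9,10} 15  {5,6,7,8,9,10} 60
  7 to go: {0,4,6,7,8,9,10} 35  {0,5,6,7,8,9,10} 140  {1,2,3,4,6,7,10} 1  {2,3,4,5,6,7,10} 7  {2,3,4,6,7,9,10} 7  {3,4,5,6,7,9,10} 42  {3,4,6,7,8,9,10} 21  {4,5,6,7,8,9,10} 105
  8 to go: {0,3,4,6,7,8,9,10} 56  {0,4,5,6,7,8,9,10} 280  {1,2,3,4,5,6,7,10} 8  {1,2,3,4,6,7,9,10} 8  {2,3,4,5,6,7,9,10} 56  {2,3,4,6,7,8,9,10} 28  {3,4,5,6,7,8,9,10} 168
  9 to go: {0,2,3,4,6,7,8,9,10} 84  {0,3,4,5,6,7,8,9,10} 504  {1,2,3,4,5,6,7,9,10} 72  {1,2,3,4,6,7,8,9,10} 36  {2,3,4,5,6,7,8,9,10} 252
  if 0:l drops first: 360 orders
  if 1:h drops first: 840 orders
  if 5:j drops first: 120 orders
heap linearizations: 1320

1320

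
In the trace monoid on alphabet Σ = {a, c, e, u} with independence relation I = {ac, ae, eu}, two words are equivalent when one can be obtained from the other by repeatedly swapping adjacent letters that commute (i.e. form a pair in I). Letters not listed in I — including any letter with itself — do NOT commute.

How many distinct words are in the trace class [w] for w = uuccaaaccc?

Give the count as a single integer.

56

piece 0:u — minimal
piece 1:u rests on {0:u}
piece 2:c rests on {1:u}
piece 3:c rests on {2:c}
piece 4:a rests on {1:u}
piece 5:a rests on {4:a}
piece 6:a rests on {5:a}
piece 7:c rests on {3:c}
piece 8:c rests on {7:c}
piece 9:c rests on {8:c}
minimal pieces: {0:u}
ways to finish when only these pieces remain (= sum over removing one remaining piece with nothing left below it):
  1 left: {6}→1  {9}→1
  2 left: {5,6}→1  {6,9}→2  {8,9}→1
  3 left: {4,5,6}→1  {5,6,9}→3  {6,8,9}→3  {7,8,9}→1
  4 left: {3,7,8,9}→1  {4,5,6,9}→4  {5,6,8,9}→6  {6,7,8,9}→4
  5 left: {2,3,7,8,9}→1  {3,6,7,8,9}→5  {4,5,6,8,9}→10  {5,6,7,8,9}→10
  6 left: {2,3,6,7,8,9}→6  {3,5,6,7,8,9}→15  {4,5,6,7,8,9}→20
  7 left: {2,3,5,6,7,8,9}→21  {3,4,5,6,7,8,9}→35
  8 left: {2,3,4,5,6,7,8,9}→56
  placing 0:u first → 56 extensions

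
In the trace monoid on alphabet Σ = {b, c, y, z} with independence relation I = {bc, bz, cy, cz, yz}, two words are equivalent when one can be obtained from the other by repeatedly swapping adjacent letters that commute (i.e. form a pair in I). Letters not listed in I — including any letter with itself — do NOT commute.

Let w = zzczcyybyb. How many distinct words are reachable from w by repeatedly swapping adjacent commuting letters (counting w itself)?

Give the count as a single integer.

2520

piece 0:z — minimal
piece 1:z rests on {0:z}
piece 2:c — minimal
piece 3:z rests on {1:z}
piece 4:c rests on {2:c}
piece 5:y — minimal
piece 6:y rests on {5:y}
piece 7:b rests on {6:y}
piece 8:y rests on {7:b}
piece 9:b rests on {8:y}
minimal pieces: {0:z, 2:c, 5:y}
ways to finish when only these pieces remain (= sum over removing one remaining piece with nothing left below it):
  1 left: {3}→1  {4}→1  {9}→1
  2 left: {1,3}→1  {2,4}→1  {3,4}→2  {3,9}→2  {4,9}→2  {8,9}→1
  3 left: {0,1,3}→1  {1,3,4}→3  {1,3,9}→3  {2,3,4}→3  {2,4,9}→3  {3,4,9}→6  {3,8,9}→3  {4,8,9}→3  {7,8,9}→1
  4 left: {0,1,3,4}→4  {0,1,3,9}→4  {1,2,3,4}→6  {1,3,4,9}→12  {1,3,8,9}→6  {2,3,4,9}→12  {2,4,8,9}→6  {3,4,8,9}→12  {3,7,8,9}→4  {4,7,8,9}→4  {6,7,8,9}→1
  5 left: {0,1,2,3,4}→10  {0,1,3,4,9}→20  {0,1,3,8,9}→10  {1,2,3,4,9}→30  {1,3,4,8,9}→30  {1,3,7,8,9}→10  {2,3,4,8,9}→30  {2,4,7,8,9}→10  {3,4,7,8,9}→20  {3,6,7,8,9}→5  {4,6,7,8,9}→5  {5,6,7,8,9}→1
  6 left: {0,1,2,3,4,9}→60  {0,1,3,4,8,9}→60  {0,1,3,7,8,9}→20  {1,2,3,4,8,9}→90  {1,3,4,7,8,9}→60  {1,3,6,7,8,9}→15  {2,3,4,7,8,9}→60  {2,4,6,7,8,9}→15  {3,4,6,7,8,9}→30  {3,5,6,7,8,9}→6  {4,5,6,7,8,9}→6
  7 left: {0,1,2,3,4,8,9}→210  {0,1,3,4,7,8,9}→140  {0,1,3,6,7,8,9}→35  {1,2,3,4,7,8,9}→210  {1,3,4,6,7,8,9}→105  {1,3,5,6,7,8,9}→21  {2,3,4,6,7,8,9}→105  {2,4,5,6,7,8,9}→21  {3,4,5,6,7,8,9}→42
  8 left: {0,1,2,3,4,7,8,9}→560  {0,1,3,4,6,7,8,9}→280  {0,1,3,5,6,7,8,9}→56  {1,2,3,4,6,7,8,9}→420  {1,3,4,5,6,7,8,9}→168  {2,3,4,5,6,7,8,9}→168
  placing 0:z first → 756 extensions
  placing 2:c first → 504 extensions
  placing 5:y first → 1260 extensions
total linear extensions = 2520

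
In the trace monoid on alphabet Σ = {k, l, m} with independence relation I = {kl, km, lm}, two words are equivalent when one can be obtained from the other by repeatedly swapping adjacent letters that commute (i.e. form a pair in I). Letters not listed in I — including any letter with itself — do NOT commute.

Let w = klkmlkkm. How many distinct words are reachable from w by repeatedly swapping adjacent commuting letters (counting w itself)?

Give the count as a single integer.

420

drop 0:k onto floor
drop 1:l onto floor
drop 2:k onto {0:k}
drop 3:m onto floor
drop 4:l onto {1:l}
drop 5:k onto {2:k}
drop 6:k onto {5:k}
drop 7:m onto {3:m}
ground layer = {0:k, 1:l, 3:m}
drop-orders for the pieces not yet dropped (sum over which currently-grounded one goes next):
  1 to go: {4} 1  {6} 1  {7} 1
  2 to go: {1,4} 1  {3,7} 1  {4,6} 2  {4,7} 2  {5,6} 1  {6,7} 2
  3 to go: {1,4,6} 3  {1,4,7} 3  {2,5,6} 1  {3,4,7} 3  {3,6,7} 3  {4,5,6} 3  {4,6,7} 6  {5,6,7} 3
  4 to go: {0,2,5,6} 1  {1,3,4,7} 6  {1,4,5,6} 6  {1,4,6,7} 12  {2,4,5,6} 4  {2,5,6,7} 4  {3,4,6,7} 12  {3,5,6,7} 6  {4,5,6,7} 12
  5 to go: {0,2,4,5,6} 5  {0,2,5,6,7} 5  {1,2,4,5,6} 10  {1,3,4,6,7} 30  {1,4,5,6,7} 30  {2,3,5,6,7} 10  {2,4,5,6,7} 20  {3,4,5,6,7} 30
  6 to go: {0,1,2,4,5,6} 15  {0,2,3,5,6,7} 15  {0,2,4,5,6,7} 30  {1,2,4,5,6,7} 60  {1,3,4,5,6,7} 90  {2,3,4,5,6,7} 60
  if 0:k drops first: 210 orders
  if 1:l drops first: 105 orders
  if 3:m drops first: 105 orders
heap linearizations: 420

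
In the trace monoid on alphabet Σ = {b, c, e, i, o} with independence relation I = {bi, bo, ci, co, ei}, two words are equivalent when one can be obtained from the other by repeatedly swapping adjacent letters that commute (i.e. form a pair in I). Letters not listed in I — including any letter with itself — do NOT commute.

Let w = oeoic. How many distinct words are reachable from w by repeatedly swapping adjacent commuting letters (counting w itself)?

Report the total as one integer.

drop 0:o onto floor
drop 1:e onto {0:o}
drop 2:o onto {1:e}
drop 3:i onto {2:o}
drop 4:c onto {1:e}
ground layer = {0:o}
drop-orders for the pieces not yet dropped (sum over which currently-grounded one goes next):
  1 to go: {3} 1  {4} 1
  2 to go: {2,3} 1  {3,4} 2
  3 to go: {2,3,4} 3
  if 0:o drops first: 3 orders

3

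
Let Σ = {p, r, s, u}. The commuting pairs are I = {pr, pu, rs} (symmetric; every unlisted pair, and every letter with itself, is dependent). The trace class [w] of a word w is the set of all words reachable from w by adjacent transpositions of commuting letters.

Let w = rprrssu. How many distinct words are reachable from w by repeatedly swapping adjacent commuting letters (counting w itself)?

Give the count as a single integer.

#0=r has no predecessor
#1=p has no predecessor
#2=r depends on [0:r]
#3=r depends on [2:r]
#4=s depends on [1:p]
#5=s depends on [4:s]
#6=u depends on [3:r, 5:s]
sources: [0:r, 1:p]
N(rest) = Σ N(rest − s) over sources s of rest; N(one piece) = 1:
  size 1 → [6]=1
  size 2 → [3,6]=1  [5,6]=1
  size 3 → [2,3,6]=1  [3,5,6]=2  [4,5,6]=1
  size 4 → [0,2,3,6]=1  [1,4,5,6]=1  [2,3,5,6]=3  [3,4,5,6]=3
  size 5 → [0,2,3,5,6]=4  [1,3,4,5,6]=4  [2,3,4,5,6]=6
  first=0(r) contributes 10
  first=1(p) contributes 10
|[w]| = 20

20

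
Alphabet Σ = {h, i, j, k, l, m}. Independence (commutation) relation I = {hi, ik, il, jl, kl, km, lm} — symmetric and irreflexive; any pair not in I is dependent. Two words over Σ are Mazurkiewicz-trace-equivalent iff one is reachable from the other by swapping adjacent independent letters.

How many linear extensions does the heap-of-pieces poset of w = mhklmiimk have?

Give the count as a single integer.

105

piece 0:m — minimal
piece 1:h rests on {0:m}
piece 2:k rests on {1:h}
piece 3:l rests on {1:h}
piece 4:m rests on {1:h}
piece 5:i rests on {4:m}
piece 6:i rests on {5:i}
piece 7:m rests on {6:i}
piece 8:k rests on {2:k}
minimal pieces: {0:m}
ways to finish when only these pieces remain (= sum over removing one remaining piece with nothing left below it):
  1 left: {3}→1  {7}→1  {8}→1
  2 left: {2,8}→1  {3,7}→2  {3,8}→2  {6,7}→1  {7,8}→2
  3 left: {2,3,8}→3  {2,7,8}→3  {3,6,7}→3  {3,7,8}→6  {5,6,7}→1  {6,7,8}→3
  4 left: {2,3,7,8}→12  {2,6,7,8}→6  {3,5,6,7}→4  {3,6,7,8}→12  {4,5,6,7}→1  {5,6,7,8}→4
  5 left: {2,3,6,7,8}→30  {2,5,6,7,8}→10  {3,4,5,6,7}→5  {3,5,6,7,8}→20  {4,5,6,7,8}→5
  6 left: {2,3,5,6,7,8}→60  {2,4,5,6,7,8}→15  {3,4,5,6,7,8}→30
  7 left: {2,3,4,5,6,7,8}→105
  placing 0:m first → 105 extensions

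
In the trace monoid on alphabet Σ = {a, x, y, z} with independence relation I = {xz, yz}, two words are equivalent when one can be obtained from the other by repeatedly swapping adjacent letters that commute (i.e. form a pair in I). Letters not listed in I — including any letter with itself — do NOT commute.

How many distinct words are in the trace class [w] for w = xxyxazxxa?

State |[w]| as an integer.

piece 0:x — minimal
piece 1:x rests on {0:x}
piece 2:y rests on {1:x}
piece 3:x rests on {2:y}
piece 4:a rests on {3:x}
piece 5:z rests on {4:a}
piece 6:x rests on {4:a}
piece 7:x rests on {6:x}
piece 8:a rests on {5:z, 7:x}
minimal pieces: {0:x}
ways to finish when only these pieces remain (= sum over removing one remaining piece with nothing left below it):
  1 left: {8}→1
  2 left: {5,8}→1  {7,8}→1
  3 left: {5,7,8}→2  {6,7,8}→1
  4 left: {5,6,7,8}→3
  5 left: {4,5,6,7,8}→3
  6 left: {3,4,5,6,7,8}→3
  7 left: {2,3,4,5,6,7,8}→3
  placing 0:x first → 3 extensions

3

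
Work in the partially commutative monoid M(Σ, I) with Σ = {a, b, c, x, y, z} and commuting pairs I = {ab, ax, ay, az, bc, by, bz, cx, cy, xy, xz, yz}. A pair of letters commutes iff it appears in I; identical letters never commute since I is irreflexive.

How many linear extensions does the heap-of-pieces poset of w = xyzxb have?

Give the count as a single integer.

piece 0:x — minimal
piece 1:y — minimal
piece 2:z — minimal
piece 3:x rests on {0:x}
piece 4:b rests on {3:x}
minimal pieces: {0:x, 1:y, 2:z}
ways to finish when only these pieces remain (= sum over removing one remaining piece with nothing left below it):
  1 left: {1}→1  {2}→1  {4}→1
  2 left: {1,2}→2  {1,4}→2  {2,4}→2  {3,4}→1
  3 left: {0,3,4}→1  {1,2,4}→6  {1,3,4}→3  {2,3,4}→3
  placing 0:x first → 12 extensions
  placing 1:y first → 4 extensions
  placing 2:z first → 4 extensions
total linear extensions = 20

20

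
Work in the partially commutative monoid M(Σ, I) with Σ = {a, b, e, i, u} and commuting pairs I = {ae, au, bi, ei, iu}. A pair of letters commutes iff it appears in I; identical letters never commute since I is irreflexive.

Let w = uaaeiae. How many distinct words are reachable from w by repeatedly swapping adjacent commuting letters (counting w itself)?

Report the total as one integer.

35

piece 0:u — minimal
piece 1:a — minimal
piece 2:a rests on {1:a}
piece 3:e rests on {0:u}
piece 4:i rests on {2:a}
piece 5:a rests on {4:i}
piece 6:e rests on {3:e}
minimal pieces: {0:u, 1:a}
ways to finish when only these pieces remain (= sum over removing one remaining piece with nothing left below it):
  1 left: {5}→1  {6}→1
  2 left: {3,6}→1  {4,5}→1  {5,6}→2
  3 left: {0,3,6}→1  {2,4,5}→1  {3,5,6}→3  {4,5,6}→3
  4 left: {0,3,5,6}→4  {1,2,4,5}→1  {2,4,5,6}→4  {3,4,5,6}→6
  5 left: {0,3,4,5,6}→10  {1,2,4,5,6}→5  {2,3,4,5,6}→10
  placing 0:u first → 15 extensions
  placing 1:a first → 20 extensions
total linear extensions = 35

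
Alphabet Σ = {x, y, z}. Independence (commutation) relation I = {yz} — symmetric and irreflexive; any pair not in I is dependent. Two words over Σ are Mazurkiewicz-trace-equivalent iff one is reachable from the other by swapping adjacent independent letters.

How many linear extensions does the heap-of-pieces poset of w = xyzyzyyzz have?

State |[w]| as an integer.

drop 0:x onto floor
drop 1:y onto {0:x}
drop 2:z onto {0:x}
drop 3:y onto {1:y}
drop 4:z onto {2:z}
drop 5:y onto {3:y}
drop 6:y onto {5:y}
drop 7:z onto {4:z}
drop 8:z onto {7:z}
ground layer = {0:x}
drop-orders for the pieces not yet dropped (sum over which currently-grounded one goes next):
  1 to go: {6} 1  {8} 1
  2 to go: {5,6} 1  {6,8} 2  {7,8} 1
  3 to go: {3,5,6} 1  {4,7,8} 1  {5,6,8} 3  {6,7,8} 3
  4 to go: {1,3,5,6} 1  {2,4,7,8} 1  {3,5,6,8} 4  {4,6,7,8} 4  {5,6,7,8} 6
  5 to go: {1,3,5,6,8} 5  {2,4,6,7,8} 5  {3,5,6,7,8} 10  {4,5,6,7,8} 10
  6 to go: {1,3,5,6,7,8} 15  {2,4,5,6,7,8} 15  {3,4,5,6,7,8} 20
  7 to go: {1,3,4,5,6,7,8} 35  {2,3,4,5,6,7,8} 35
  if 0:x drops first: 70 orders

70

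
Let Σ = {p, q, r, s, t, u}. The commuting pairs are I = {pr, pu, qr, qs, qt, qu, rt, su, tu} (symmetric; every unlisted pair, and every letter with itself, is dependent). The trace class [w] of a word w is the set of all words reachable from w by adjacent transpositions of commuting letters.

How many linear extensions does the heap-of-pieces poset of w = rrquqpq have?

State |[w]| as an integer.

drop 0:r onto floor
drop 1:r onto {0:r}
drop 2:q onto floor
drop 3:u onto {1:r}
drop 4:q onto {2:q}
drop 5:p onto {4:q}
drop 6:q onto {5:p}
ground layer = {0:r, 2:q}
drop-orders for the pieces not yet dropped (sum over which currently-grounded one goes next):
  1 to go: {3} 1  {6} 1
  2 to go: {1,3} 1  {3,6} 2  {5,6} 1
  3 to go: {0,1,3} 1  {1,3,6} 3  {3,5,6} 3  {4,5,6} 1
  4 to go: {0,1,3,6} 4  {1,3,5,6} 6  {2,4,5,6} 1  {3,4,5,6} 4
  5 to go: {0,1,3,5,6} 10  {1,3,4,5,6} 10  {2,3,4,5,6} 5
  if 0:r drops first: 15 orders
  if 2:q drops first: 20 orders
heap linearizations: 35

35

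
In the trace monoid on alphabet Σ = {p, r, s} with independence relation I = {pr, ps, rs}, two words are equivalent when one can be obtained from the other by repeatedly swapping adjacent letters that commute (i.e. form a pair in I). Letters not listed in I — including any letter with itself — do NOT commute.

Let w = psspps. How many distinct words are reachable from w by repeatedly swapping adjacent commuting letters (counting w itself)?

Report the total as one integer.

#0=p has no predecessor
#1=s has no predecessor
#2=s depends on [1:s]
#3=p depends on [0:p]
#4=p depends on [3:p]
#5=s depends on [2:s]
sources: [0:p, 1:s]
N(rest) = Σ N(rest − s) over sources s of rest; N(one piece) = 1:
  size 1 → [4]=1  [5]=1
  size 2 → [2,5]=1  [3,4]=1  [4,5]=2
  size 3 → [0,3,4]=1  [1,2,5]=1  [2,4,5]=3  [3,4,5]=3
  size 4 → [0,3,4,5]=4  [1,2,4,5]=4  [2,3,4,5]=6
  first=0(p) contributes 10
  first=1(s) contributes 10
|[w]| = 20

20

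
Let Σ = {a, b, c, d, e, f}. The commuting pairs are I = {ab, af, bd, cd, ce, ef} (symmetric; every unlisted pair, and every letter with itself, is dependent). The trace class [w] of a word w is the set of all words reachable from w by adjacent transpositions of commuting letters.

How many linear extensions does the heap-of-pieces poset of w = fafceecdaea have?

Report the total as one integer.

60

#0=f has no predecessor
#1=a has no predecessor
#2=f depends on [0:f]
#3=c depends on [1:a, 2:f]
#4=e depends on [1:a]
#5=e depends on [4:e]
#6=c depends on [3:c]
#7=d depends on [2:f, 5:e]
#8=a depends on [6:c, 7:d]
#9=e depends on [8:a]
#10=a depends on [9:e]
sources: [0:f, 1:a]
N(rest) = Σ N(rest − s) over sources s of rest; N(one piece) = 1:
  size 1 → [10]=1
  size 2 → [9,10]=1
  size 3 → [8,9,10]=1
  size 4 → [6,8,9,10]=1  [7,8,9,10]=1
  size 5 → [3,6,8,9,10]=1  [5,7,8,9,10]=1  [6,7,8,9,10]=2
  size 6 → [3,6,7,8,9,10]=3  [4,5,7,8,9,10]=1  [5,6,7,8,9,10]=3
  size 7 → [2,3,6,7,8,9,10]=3  [3,5,6,7,8,9,10]=6  [4,5,6,7,8,9,10]=4
  size 8 → [0,2,3,6,7,8,9,10]=3  [2,3,5,6,7,8,9,10]=9  [3,4,5,6,7,8,9,10]=10
  size 9 → [0,2,3,5,6,7,8,9,10]=12  [1,3,4,5,6,7,8,9,10]=10  [2,3,4,5,6,7,8,9,10]=19
  first=0(f) contributes 29
  first=1(a) contributes 31
|[w]| = 60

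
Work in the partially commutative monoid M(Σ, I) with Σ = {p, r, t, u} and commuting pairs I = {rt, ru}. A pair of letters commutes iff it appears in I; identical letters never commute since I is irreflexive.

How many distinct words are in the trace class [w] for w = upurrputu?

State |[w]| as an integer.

piece 0:u — minimal
piece 1:p rests on {0:u}
piece 2:u rests on {1:p}
piece 3:r rests on {1:p}
piece 4:r rests on {3:r}
piece 5:p rests on {2:u, 4:r}
piece 6:u rests on {5:p}
piece 7:t rests on {6:u}
piece 8:u rests on {7:t}
minimal pieces: {0:u}
ways to finish when only these pieces remain (= sum over removing one remaining piece with nothing left below it):
  1 left: {8}→1
  2 left: {7,8}→1
  3 left: {6,7,8}→1
  4 left: {5,6,7,8}→1
  5 left: {2,5,6,7,8}→1  {4,5,6,7,8}→1
  6 left: {2,4,5,6,7,8}→2  {3,4,5,6,7,8}→1
  7 left: {2,3,4,5,6,7,8}→3
  placing 0:u first → 3 extensions

3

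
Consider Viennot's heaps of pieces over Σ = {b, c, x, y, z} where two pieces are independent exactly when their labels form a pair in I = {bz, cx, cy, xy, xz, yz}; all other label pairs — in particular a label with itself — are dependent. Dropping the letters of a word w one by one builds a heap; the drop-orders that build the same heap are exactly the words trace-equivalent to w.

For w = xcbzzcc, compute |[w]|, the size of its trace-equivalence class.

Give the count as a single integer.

9

piece 0:x — minimal
piece 1:c — minimal
piece 2:b rests on {0:x, 1:c}
piece 3:z rests on {1:c}
piece 4:z rests on {3:z}
piece 5:c rests on {2:b, 4:z}
piece 6:c rests on {5:c}
minimal pieces: {0:x, 1:c}
ways to finish when only these pieces remain (= sum over removing one remaining piece with nothing left below it):
  1 left: {6}→1
  2 left: {5,6}→1
  3 left: {2,5,6}→1  {4,5,6}→1
  4 left: {0,2,5,6}→1  {2,4,5,6}→2  {3,4,5,6}→1
  5 left: {0,2,4,5,6}→3  {2,3,4,5,6}→3
  placing 0:x first → 3 extensions
  placing 1:c first → 6 extensions
total linear extensions = 9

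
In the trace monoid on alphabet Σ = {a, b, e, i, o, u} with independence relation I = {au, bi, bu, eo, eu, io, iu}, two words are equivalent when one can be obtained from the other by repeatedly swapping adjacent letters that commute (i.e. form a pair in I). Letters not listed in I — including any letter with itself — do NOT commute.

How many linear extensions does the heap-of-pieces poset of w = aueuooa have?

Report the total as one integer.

drop 0:a onto floor
drop 1:u onto floor
drop 2:e onto {0:a}
drop 3:u onto {1:u}
drop 4:o onto {0:a, 3:u}
drop 5:o onto {4:o}
drop 6:a onto {2:e, 5:o}
ground layer = {0:a, 1:u}
drop-orders for the pieces not yet dropped (sum over which currently-grounded one goes next):
  1 to go: {6} 1
  2 to go: {2,6} 1  {5,6} 1
  3 to go: {2,5,6} 2  {4,5,6} 1
  4 to go: {2,4,5,6} 3  {3,4,5,6} 1
  5 to go: {0,2,4,5,6} 3  {1,3,4,5,6} 1  {2,3,4,5,6} 4
  if 0:a drops first: 5 orders
  if 1:u drops first: 7 orders
heap linearizations: 12

12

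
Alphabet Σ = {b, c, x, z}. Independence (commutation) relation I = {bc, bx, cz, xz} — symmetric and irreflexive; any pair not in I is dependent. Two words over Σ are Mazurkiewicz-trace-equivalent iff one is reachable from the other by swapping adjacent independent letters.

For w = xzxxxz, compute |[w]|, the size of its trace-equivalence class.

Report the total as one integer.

15

0(x) covers ∅
1(z) covers ∅
2(x) covers 0:x
3(x) covers 2:x
4(x) covers 3:x
5(z) covers 1:z
floor of heap: 0:x, 1:z
completions by unplaced set U, small U first (add the entries for U minus each lowest piece of U):
  |U|=1: {4}:1  {5}:1
  |U|=2: {1,5}:1  {3,4}:1  {4,5}:2
  |U|=3: {1,4,5}:3  {2,3,4}:1  {3,4,5}:3
  |U|=4: {0,2,3,4}:1  {1,3,4,5}:6  {2,3,4,5}:4
  start at 0(x): 10
  start at 1(z): 5
sum over floor = 15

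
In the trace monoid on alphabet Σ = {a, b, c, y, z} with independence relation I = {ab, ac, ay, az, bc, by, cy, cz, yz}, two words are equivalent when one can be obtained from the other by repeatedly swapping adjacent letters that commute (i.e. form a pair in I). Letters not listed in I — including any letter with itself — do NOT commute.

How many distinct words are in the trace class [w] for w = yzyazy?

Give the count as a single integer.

drop 0:y onto floor
drop 1:z onto floor
drop 2:y onto {0:y}
drop 3:a onto floor
drop 4:z onto {1:z}
drop 5:y onto {2:y}
ground layer = {0:y, 1:z, 3:a}
drop-orders for the pieces not yet dropped (sum over which currently-grounded one goes next):
  1 to go: {3} 1  {4} 1  {5} 1
  2 to go: {1,4} 1  {2,5} 1  {3,4} 2  {3,5} 2  {4,5} 2
  3 to go: {0,2,5} 1  {1,3,4} 3  {1,4,5} 3  {2,3,5} 3  {2,4,5} 3  {3,4,5} 6
  4 to go: {0,2,3,5} 4  {0,2,4,5} 4  {1,2,4,5} 6  {1,3,4,5} 12  {2,3,4,5} 12
  if 0:y drops first: 30 orders
  if 1:z drops first: 20 orders
  if 3:a drops first: 10 orders
heap linearizations: 60

60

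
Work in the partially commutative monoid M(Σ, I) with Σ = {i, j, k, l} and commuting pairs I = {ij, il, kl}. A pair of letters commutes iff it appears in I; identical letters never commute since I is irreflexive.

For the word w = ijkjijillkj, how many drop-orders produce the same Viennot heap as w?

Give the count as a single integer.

62

drop 0:i onto floor
drop 1:j onto floor
drop 2:k onto {0:i, 1:j}
drop 3:j onto {2:k}
drop 4:i onto {2:k}
drop 5:j onto {3:j}
drop 6:i onto {4:i}
drop 7:l onto {5:j}
drop 8:l onto {7:l}
drop 9:k onto {5:j, 6:i}
drop 10:j onto {8:l, 9:k}
ground layer = {0:i, 1:j}
drop-orders for the pieces not yet dropped (sum over which currently-grounded one goes next):
  1 to go: {10} 1
  2 to go: {8,10} 1  {9,10} 1
  3 to go: {6,9,10} 1  {7,8,10} 1  {8,9,10} 2
  4 to go: {4,6,9,10} 1  {6,8,9,10} 3  {7,8,9,10} 3
  5 to go: {4,6,8,9,10} 4  {5,7,8,9,10} 3  {6,7,8,9,10} 6
  6 to go: {3,5,7,8,9,10} 3  {4,6,7,8,9,10} 10  {5,6,7,8,9,10} 9
  7 to go: {3,5,6,7,8,9,10} 12  {4,5,6,7,8,9,10} 19
  8 to go: {3,4,5,6,7,8,9,10} 31
  9 to go: {2,3,4,5,6,7,8,9,10} 31
  if 0:i drops first: 31 orders
  if 1:j drops first: 31 orders
heap linearizations: 62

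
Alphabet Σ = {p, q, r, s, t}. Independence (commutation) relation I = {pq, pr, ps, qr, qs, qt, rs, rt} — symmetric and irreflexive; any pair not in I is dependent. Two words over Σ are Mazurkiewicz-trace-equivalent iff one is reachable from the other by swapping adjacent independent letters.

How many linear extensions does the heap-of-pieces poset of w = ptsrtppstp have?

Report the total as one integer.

piece 0:p — minimal
piece 1:t rests on {0:p}
piece 2:s rests on {1:t}
piece 3:r — minimal
piece 4:t rests on {2:s}
piece 5:p rests on {4:t}
piece 6:p rests on {5:p}
piece 7:s rests on {4:t}
piece 8:t rests on {6:p, 7:s}
piece 9:p rests on {8:t}
minimal pieces: {0:p, 3:r}
ways to finish when only these pieces remain (= sum over removing one remaining piece with nothing left below it):
  1 left: {3}→1  {9}→1
  2 left: {3,9}→2  {8,9}→1
  3 left: {3,8,9}→3  {6,8,9}→1  {7,8,9}→1
  4 left: {3,6,8,9}→4  {3,7,8,9}→4  {5,6,8,9}→1  {6,7,8,9}→2
  5 left: {3,5,6,8,9}→5  {3,6,7,8,9}→10  {5,6,7,8,9}→3
  6 left: {3,5,6,7,8,9}→18  {4,5,6,7,8,9}→3
  7 left: {2,4,5,6,7,8,9}→3  {3,4,5,6,7,8,9}→21
  8 left: {1,2,4,5,6,7,8,9}→3  {2,3,4,5,6,7,8,9}→24
  placing 0:p first → 27 extensions
  placing 3:r first → 3 extensions
total linear extensions = 30

30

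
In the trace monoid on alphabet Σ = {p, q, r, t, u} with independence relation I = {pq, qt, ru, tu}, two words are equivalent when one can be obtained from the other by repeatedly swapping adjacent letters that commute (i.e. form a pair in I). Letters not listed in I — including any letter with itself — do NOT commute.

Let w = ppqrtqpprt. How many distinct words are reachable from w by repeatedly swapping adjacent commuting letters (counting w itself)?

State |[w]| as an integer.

#0=p has no predecessor
#1=p depends on [0:p]
#2=q has no predecessor
#3=r depends on [1:p, 2:q]
#4=t depends on [3:r]
#5=q depends on [3:r]
#6=p depends on [4:t]
#7=p depends on [6:p]
#8=r depends on [5:q, 7:p]
#9=t depends on [8:r]
sources: [0:p, 2:q]
N(rest) = Σ N(rest − s) over sources s of rest; N(one piece) = 1:
  size 1 → [9]=1
  size 2 → [8,9]=1
  size 3 → [5,8,9]=1  [7,8,9]=1
  size 4 → [5,7,8,9]=2  [6,7,8,9]=1
  size 5 → [4,6,7,8,9]=1  [5,6,7,8,9]=3
  size 6 → [4,5,6,7,8,9]=4
  size 7 → [3,4,5,6,7,8,9]=4
  size 8 → [1,3,4,5,6,7,8,9]=4  [2,3,4,5,6,7,8,9]=4
  first=0(p) contributes 8
  first=2(q) contributes 4
|[w]| = 12

12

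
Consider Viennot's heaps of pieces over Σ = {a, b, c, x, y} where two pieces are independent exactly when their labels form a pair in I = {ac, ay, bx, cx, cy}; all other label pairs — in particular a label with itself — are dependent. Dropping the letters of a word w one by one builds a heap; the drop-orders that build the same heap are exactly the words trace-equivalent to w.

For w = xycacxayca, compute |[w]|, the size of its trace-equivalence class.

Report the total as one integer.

720

0(x) covers ∅
1(y) covers 0:x
2(c) covers ∅
3(a) covers 0:x
4(c) covers 2:c
5(x) covers 1:y, 3:a
6(a) covers 5:x
7(y) covers 5:x
8(c) covers 4:c
9(a) covers 6:a
floor of heap: 0:x, 2:c
completions by unplaced set U, small U first (add the entries for U minus each lowest piece of U):
  |U|=1: {7}:1  {8}:1  {9}:1
  |U|=2: {4,8}:1  {6,9}:1  {7,8}:2  {7,9}:2  {8,9}:2
  |U|=3: {2,4,8}:1  {4,7,8}:3  {4,8,9}:3  {6,7,9}:3  {6,8,9}:3  {7,8,9}:6
  |U|=4: {2,4,7,8}:4  {2,4,8,9}:4  {4,6,8,9}:6  {4,7,8,9}:12  {5,6,7,9}:3  {6,7,8,9}:12
  |U|=5: {1,5,6,7,9}:3  {2,4,6,8,9}:10  {2,4,7,8,9}:20  {3,5,6,7,9}:3  {4,6,7,8,9}:30  {5,6,7,8,9}:15
  |U|=6: {1,3,5,6,7,9}:6  {1,5,6,7,8,9}:18  {2,4,6,7,8,9}:60  {3,5,6,7,8,9}:18  {4,5,6,7,8,9}:45
  |U|=7: {0,1,3,5,6,7,9}:6  {1,3,5,6,7,8,9}:42  {1,4,5,6,7,8,9}:63  {2,4,5,6,7,8,9}:105  {3,4,5,6,7,8,9}:63
  |U|=8: {0,1,3,5,6,7,8,9}:48  {1,2,4,5,6,7,8,9}:168  {1,3,4,5,6,7,8,9}:168  {2,3,4,5,6,7,8,9}:168
  start at 0(x): 504
  start at 2(c): 216
sum over floor = 720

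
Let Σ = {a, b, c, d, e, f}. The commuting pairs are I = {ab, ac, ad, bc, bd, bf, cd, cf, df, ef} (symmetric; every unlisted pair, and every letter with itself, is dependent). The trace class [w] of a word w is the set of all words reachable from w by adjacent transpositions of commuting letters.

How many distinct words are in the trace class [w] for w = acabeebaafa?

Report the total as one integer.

#0=a has no predecessor
#1=c has no predecessor
#2=a depends on [0:a]
#3=b has no predecessor
#4=e depends on [1:c, 2:a, 3:b]
#5=e depends on [4:e]
#6=b depends on [5:e]
#7=a depends on [5:e]
#8=a depends on [7:a]
#9=f depends on [8:a]
#10=a depends on [9:f]
sources: [0:a, 1:c, 3:b]
N(rest) = Σ N(rest − s) over sources s of rest; N(one piece) = 1:
  size 1 → [6]=1  [10]=1
  size 2 → [6,10]=2  [9,10]=1
  size 3 → [6,9,10]=3  [8,9,10]=1
  size 4 → [6,8,9,10]=4  [7,8,9,10]=1
  size 5 → [6,7,8,9,10]=5
  size 6 → [5,6,7,8,9,10]=5
  size 7 → [4,5,6,7,8,9,10]=5
  size 8 → [1,4,5,6,7,8,9,10]=5  [2,4,5,6,7,8,9,10]=5  [3,4,5,6,7,8,9,10]=5
  size 9 → [0,2,4,5,6,7,8,9,10]=5  [1,2,4,5,6,7,8,9,10]=10  [1,3,4,5,6,7,8,9,10]=10  [2,3,4,5,6,7,8,9,10]=10
  first=0(a) contributes 30
  first=1(c) contributes 15
  first=3(b) contributes 15
|[w]| = 60

60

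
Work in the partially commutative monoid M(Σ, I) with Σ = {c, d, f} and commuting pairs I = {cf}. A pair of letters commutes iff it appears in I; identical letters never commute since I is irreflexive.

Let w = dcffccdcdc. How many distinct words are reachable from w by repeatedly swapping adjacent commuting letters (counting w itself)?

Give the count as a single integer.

0(d) covers ∅
1(c) covers 0:d
2(f) covers 0:d
3(f) covers 2:f
4(c) covers 1:c
5(c) covers 4:c
6(d) covers 3:f, 5:c
7(c) covers 6:d
8(d) covers 7:c
9(c) covers 8:d
floor of heap: 0:d
completions by unplaced set U, small U first (add the entries for U minus each lowest piece of U):
  |U|=1: {9}:1
  |U|=2: {8,9}:1
  |U|=3: {7,8,9}:1
  |U|=4: {6,7,8,9}:1
  |U|=5: {3,6,7,8,9}:1  {5,6,7,8,9}:1
  |U|=6: {2,3,6,7,8,9}:1  {3,5,6,7,8,9}:2  {4,5,6,7,8,9}:1
  |U|=7: {1,4,5,6,7,8,9}:1  {2,3,5,6,7,8,9}:3  {3,4,5,6,7,8,9}:3
  |U|=8: {1,3,4,5,6,7,8,9}:4  {2,3,4,5,6,7,8,9}:6
  start at 0(d): 10

10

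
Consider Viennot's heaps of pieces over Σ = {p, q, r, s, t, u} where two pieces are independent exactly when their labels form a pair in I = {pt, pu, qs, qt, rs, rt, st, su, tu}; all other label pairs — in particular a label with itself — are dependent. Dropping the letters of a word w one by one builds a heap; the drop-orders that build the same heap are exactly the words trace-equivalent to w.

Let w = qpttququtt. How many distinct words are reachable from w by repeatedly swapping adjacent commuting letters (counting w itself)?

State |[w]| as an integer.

210

#0=q has no predecessor
#1=p depends on [0:q]
#2=t has no predecessor
#3=t depends on [2:t]
#4=q depends on [1:p]
#5=u depends on [4:q]
#6=q depends on [5:u]
#7=u depends on [6:q]
#8=t depends on [3:t]
#9=t depends on [8:t]
sources: [0:q, 2:t]
N(rest) = Σ N(rest − s) over sources s of rest; N(one piece) = 1:
  size 1 → [7]=1  [9]=1
  size 2 → [6,7]=1  [7,9]=2  [8,9]=1
  size 3 → [3,8,9]=1  [5,6,7]=1  [6,7,9]=3  [7,8,9]=3
  size 4 → [2,3,8,9]=1  [3,7,8,9]=4  [4,5,6,7]=1  [5,6,7,9]=4  [6,7,8,9]=6
  size 5 → [1,4,5,6,7]=1  [2,3,7,8,9]=5  [3,6,7,8,9]=10  [4,5,6,7,9]=5  [5,6,7,8,9]=10
  size 6 → [0,1,4,5,6,7]=1  [1,4,5,6,7,9]=6  [2,3,6,7,8,9]=15  [3,5,6,7,8,9]=20  [4,5,6,7,8,9]=15
  size 7 → [0,1,4,5,6,7,9]=7  [1,4,5,6,7,8,9]=21  [2,3,5,6,7,8,9]=35  [3,4,5,6,7,8,9]=35
  size 8 → [0,1,4,5,6,7,8,9]=28  [1,3,4,5,6,7,8,9]=56  [2,3,4,5,6,7,8,9]=70
  first=0(q) contributes 126
  first=2(t) contributes 84
|[w]| = 210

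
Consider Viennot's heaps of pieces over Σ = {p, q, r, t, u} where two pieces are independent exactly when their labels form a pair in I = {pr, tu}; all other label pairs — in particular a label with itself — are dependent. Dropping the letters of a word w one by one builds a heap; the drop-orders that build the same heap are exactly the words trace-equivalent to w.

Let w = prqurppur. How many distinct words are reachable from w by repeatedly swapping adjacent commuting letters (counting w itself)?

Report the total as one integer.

drop 0:p onto floor
drop 1:r onto floor
drop 2:q onto {0:p, 1:r}
drop 3:u onto {2:q}
drop 4:r onto {3:u}
drop 5:p onto {3:u}
drop 6:p onto {5:p}
drop 7:u onto {4:r, 6:p}
drop 8:r onto {7:u}
ground layer = {0:p, 1:r}
drop-orders for the pieces not yet dropped (sum over which currently-grounded one goes next):
  1 to go: {8} 1
  2 to go: {7,8} 1
  3 to go: {4,7,8} 1  {6,7,8} 1
  4 to go: {4,6,7,8} 2  {5,6,7,8} 1
  5 to go: {4,5,6,7,8} 3
  6 to go: {3,4,5,6,7,8} 3
  7 to go: {2,3,4,5,6,7,8} 3
  if 0:p drops first: 3 orders
  if 1:r drops first: 3 orders
heap linearizations: 6

6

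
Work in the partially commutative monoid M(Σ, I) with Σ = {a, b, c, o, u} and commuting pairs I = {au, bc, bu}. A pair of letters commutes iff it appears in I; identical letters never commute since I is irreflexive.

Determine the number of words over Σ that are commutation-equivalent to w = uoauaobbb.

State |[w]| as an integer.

3

drop 0:u onto floor
drop 1:o onto {0:u}
drop 2:a onto {1:o}
drop 3:u onto {1:o}
drop 4:a onto {2:a}
drop 5:o onto {3:u, 4:a}
drop 6:b onto {5:o}
drop 7:b onto {6:b}
drop 8:b onto {7:b}
ground layer = {0:u}
drop-orders for the pieces not yet dropped (sum over which currently-grounded one goes next):
  1 to go: {8} 1
  2 to go: {7,8} 1
  3 to go: {6,7,8} 1
  4 to go: {5,6,7,8} 1
  5 to go: {3,5,6,7,8} 1  {4,5,6,7,8} 1
  6 to go: {2,4,5,6,7,8} 1  {3,4,5,6,7,8} 2
  7 to go: {2,3,4,5,6,7,8} 3
  if 0:u drops first: 3 orders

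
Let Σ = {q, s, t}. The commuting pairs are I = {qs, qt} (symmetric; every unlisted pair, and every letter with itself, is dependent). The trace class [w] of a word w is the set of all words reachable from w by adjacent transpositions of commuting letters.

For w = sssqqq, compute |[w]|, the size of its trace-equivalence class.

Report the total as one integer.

20

drop 0:s onto floor
drop 1:s onto {0:s}
drop 2:s onto {1:s}
drop 3:q onto floor
drop 4:q onto {3:q}
drop 5:q onto {4:q}
ground layer = {0:s, 3:q}
drop-orders for the pieces not yet dropped (sum over which currently-grounded one goes next):
  1 to go: {2} 1  {5} 1
  2 to go: {1,2} 1  {2,5} 2  {4,5} 1
  3 to go: {0,1,2} 1  {1,2,5} 3  {2,4,5} 3  {3,4,5} 1
  4 to go: {0,1,2,5} 4  {1,2,4,5} 6  {2,3,4,5} 4
  if 0:s drops first: 10 orders
  if 3:q drops first: 10 orders
heap linearizations: 20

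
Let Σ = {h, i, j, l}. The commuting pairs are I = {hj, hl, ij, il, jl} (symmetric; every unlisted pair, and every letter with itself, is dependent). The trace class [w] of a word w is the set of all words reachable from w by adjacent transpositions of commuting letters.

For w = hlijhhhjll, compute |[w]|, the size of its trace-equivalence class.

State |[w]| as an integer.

#0=h has no predecessor
#1=l has no predecessor
#2=i depends on [0:h]
#3=j has no predecessor
#4=h depends on [2:i]
#5=h depends on [4:h]
#6=h depends on [5:h]
#7=j depends on [3:j]
#8=l depends on [1:l]
#9=l depends on [8:l]
sources: [0:h, 1:l, 3:j]
N(rest) = Σ N(rest − s) over sources s of rest; N(one piece) = 1:
  size 1 → [6]=1  [7]=1  [9]=1
  size 2 → [3,7]=1  [5,6]=1  [6,7]=2  [6,9]=2  [7,9]=2  [8,9]=1
  size 3 → [1,8,9]=1  [3,6,7]=3  [3,7,9]=3  [4,5,6]=1  [5,6,7]=3  [5,6,9]=3  [6,7,9]=6  [6,8,9]=3  [7,8,9]=3
  size 4 → [1,6,8,9]=4  [1,7,8,9]=4  [2,4,5,6]=1  [3,5,6,7]=6  [3,6,7,9]=12  [3,7,8,9]=6  [4,5,6,7]=4  [4,5,6,9]=4  [5,6,7,9]=12  [5,6,8,9]=6  [6,7,8,9]=12
  size 5 → [0,2,4,5,6]=1  [1,3,7,8,9]=10  [1,5,6,8,9]=10  [1,6,7,8,9]=20  [2,4,5,6,7]=5  [2,4,5,6,9]=5  [3,4,5,6,7]=10  [3,5,6,7,9]=30  [3,6,7,8,9]=30  [4,5,6,7,9]=20  [4,5,6,8,9]=10  [5,6,7,8,9]=30
  size 6 → [0,2,4,5,6,7]=6  [0,2,4,5,6,9]=6  [1,3,6,7,8,9]=60  [1,4,5,6,8,9]=20  [1,5,6,7,8,9]=60  [2,3,4,5,6,7]=15  [2,4,5,6,7,9]=30  [2,4,5,6,8,9]=15  [3,4,5,6,7,9]=60  [3,5,6,7,8,9]=90  [4,5,6,7,8,9]=60
  size 7 → [0,2,3,4,5,6,7]=21  [0,2,4,5,6,7,9]=42  [0,2,4,5,6,8,9]=21  [1,2,4,5,6,8,9]=35  [1,3,5,6,7,8,9]=210  [1,4,5,6,7,8,9]=140  [2,3,4,5,6,7,9]=105  [2,4,5,6,7,8,9]=105  [3,4,5,6,7,8,9]=210
  size 8 → [0,1,2,4,5,6,8,9]=56  [0,2,3,4,5,6,7,9]=168  [0,2,4,5,6,7,8,9]=168  [1,2,4,5,6,7,8,9]=280  [1,3,4,5,6,7,8,9]=560  [2,3,4,5,6,7,8,9]=420
  first=0(h) contributes 1260
  first=1(l) contributes 756
  first=3(j) contributes 504
|[w]| = 2520

2520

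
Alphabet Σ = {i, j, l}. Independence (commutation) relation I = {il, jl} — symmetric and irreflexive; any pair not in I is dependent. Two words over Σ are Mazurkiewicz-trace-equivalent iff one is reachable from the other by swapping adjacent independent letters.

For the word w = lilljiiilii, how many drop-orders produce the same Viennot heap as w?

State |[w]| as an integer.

drop 0:l onto floor
drop 1:i onto floor
drop 2:l onto {0:l}
drop 3:l onto {2:l}
drop 4:j onto {1:i}
drop 5:i onto {4:j}
drop 6:i onto {5:i}
drop 7:i onto {6:i}
drop 8:l onto {3:l}
drop 9:i onto {7:i}
drop 10:i onto {9:i}
ground layer = {0:l, 1:i}
drop-orders for the pieces not yet dropped (sum over which currently-grounded one goes next):
  1 to go: {8} 1  {10} 1
  2 to go: {3,8} 1  {8,10} 2  {9,10} 1
  3 to go: {2,3,8} 1  {3,8,10} 3  {7,9,10} 1  {8,9,10} 3
  4 to go: {0,2,3,8} 1  {2,3,8,10} 4  {3,8,9,10} 6  {6,7,9,10} 1  {7,8,9,10} 4
  5 to go: {0,2,3,8,10} 5  {2,3,8,9,10} 10  {3,7,8,9,10} 10  {5,6,7,9,10} 1  {6,7,8,9,10} 5
  6 to go: {0,2,3,8,9,10} 15  {2,3,7,8,9,10} 20  {3,6,7,8,9,10} 15  {4,5,6,7,9,10} 1  {5,6,7,8,9,10} 6
  7 to go: {0,2,3,7,8,9,10} 35  {1,4,5,6,7,9,10} 1  {2,3,6,7,8,9,10} 35  {3,5,6,7,8,9,10} 21  {4,5,6,7,8,9,10} 7
  8 to go: {0,2,3,6,7,8,9,10} 70  {1,4,5,6,7,8,9,10} 8  {2,3,5,6,7,8,9,10} 56  {3,4,5,6,7,8,9,10} 28
  9 to go: {0,2,3,5,6,7,8,9,10} 126  {1,3,4,5,6,7,8,9,10} 36  {2,3,4,5,6,7,8,9,10} 84
  if 0:l drops first: 120 orders
  if 1:i drops first: 210 orders
heap linearizations: 330

330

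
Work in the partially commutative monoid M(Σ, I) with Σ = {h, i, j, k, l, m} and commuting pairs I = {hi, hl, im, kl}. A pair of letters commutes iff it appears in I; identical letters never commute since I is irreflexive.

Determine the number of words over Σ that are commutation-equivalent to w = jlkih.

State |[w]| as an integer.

piece 0:j — minimal
piece 1:l rests on {0:j}
piece 2:k rests on {0:j}
piece 3:i rests on {1:l, 2:k}
piece 4:h rests on {2:k}
minimal pieces: {0:j}
ways to finish when only these pieces remain (= sum over removing one remaining piece with nothing left below it):
  1 left: {3}→1  {4}→1
  2 left: {1,3}→1  {3,4}→2
  3 left: {1,3,4}→3  {2,3,4}→2
  placing 0:j first → 5 extensions

5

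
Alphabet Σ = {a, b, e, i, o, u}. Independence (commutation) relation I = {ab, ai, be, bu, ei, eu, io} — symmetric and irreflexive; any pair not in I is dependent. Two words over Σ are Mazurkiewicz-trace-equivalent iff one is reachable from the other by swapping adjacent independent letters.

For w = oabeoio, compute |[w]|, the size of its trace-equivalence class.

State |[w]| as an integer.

#0=o has no predecessor
#1=a depends on [0:o]
#2=b depends on [0:o]
#3=e depends on [1:a]
#4=o depends on [2:b, 3:e]
#5=i depends on [2:b]
#6=o depends on [4:o]
sources: [0:o]
N(rest) = Σ N(rest − s) over sources s of rest; N(one piece) = 1:
  size 1 → [5]=1  [6]=1
  size 2 → [4,6]=1  [5,6]=2
  size 3 → [3,4,6]=1  [4,5,6]=3
  size 4 → [1,3,4,6]=1  [2,4,5,6]=3  [3,4,5,6]=4
  size 5 → [1,3,4,5,6]=5  [2,3,4,5,6]=7
  first=0(o) contributes 12

12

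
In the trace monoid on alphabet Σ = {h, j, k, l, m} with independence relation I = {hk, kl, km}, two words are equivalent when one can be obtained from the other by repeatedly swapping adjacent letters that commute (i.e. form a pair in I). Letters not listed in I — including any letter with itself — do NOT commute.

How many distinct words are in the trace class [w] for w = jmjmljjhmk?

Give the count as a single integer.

3

0(j) covers ∅
1(m) covers 0:j
2(j) covers 1:m
3(m) covers 2:j
4(l) covers 3:m
5(j) covers 4:l
6(j) covers 5:j
7(h) covers 6:j
8(m) covers 7:h
9(k) covers 6:j
floor of heap: 0:j
completions by unplaced set U, small U first (add the entries for U minus each lowest piece of U):
  |U|=1: {8}:1  {9}:1
  |U|=2: {7,8}:1  {8,9}:2
  |U|=3: {7,8,9}:3
  |U|=4: {6,7,8,9}:3
  |U|=5: {5,6,7,8,9}:3
  |U|=6: {4,5,6,7,8,9}:3
  |U|=7: {3,4,5,6,7,8,9}:3
  |U|=8: {2,3,4,5,6,7,8,9}:3
  start at 0(j): 3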